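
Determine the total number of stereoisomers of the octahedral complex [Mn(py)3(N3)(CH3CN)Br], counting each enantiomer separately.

In an octahedral complex each vertex has one trans partner and four cis neighbours.
Systematic placement gives 4 geometric isomers: py mer (3 arrangements); py fac (chiral).
One of these lacks any improper symmetry element and so occurs as an enantiomeric pair, giving 4 + 1 = 5 stereoisomers in total.

5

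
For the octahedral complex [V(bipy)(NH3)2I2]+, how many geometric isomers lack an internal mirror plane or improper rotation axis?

1

An octahedron has six vertices in three trans pairs; every non-trans pair is cis.
Each bipy is bidentate and must span two cis positions.
The distinct arrangements are (3 in all): NH3 cis, I trans; NH3 cis, I cis (chiral); NH3 trans, I cis.
One of these lacks any improper symmetry element and so occurs as an enantiomeric pair, giving 3 + 1 = 4 stereoisomers in total.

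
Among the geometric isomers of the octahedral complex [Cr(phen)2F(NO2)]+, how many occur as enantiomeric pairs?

In an octahedral complex each vertex has one trans partner and four cis neighbours.
Each phen is bidentate and must span two cis positions.
The distinct arrangements are (2 in all): F and NO2 mutually trans; F and NO2 mutually cis (chiral).
One of these lacks any improper symmetry element and so occurs as an enantiomeric pair, giving 2 + 1 = 3 stereoisomers in total.

1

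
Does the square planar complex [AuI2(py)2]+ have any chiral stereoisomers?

In a square planar complex each vertex has one trans partner and two cis neighbours.
Working through the distinct placements yields 2 geometric isomers: I cis; I trans.
Each arrangement has an internal mirror plane or centre of symmetry, so none is chiral.

no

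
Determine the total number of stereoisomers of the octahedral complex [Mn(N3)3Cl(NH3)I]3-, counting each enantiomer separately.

5

The six octahedral sites form three mutually perpendicular trans pairs.
Working through the distinct placements yields 4 geometric isomers: N3 mer (3 arrangements); N3 fac (chiral).
One of these lacks any improper symmetry element and so occurs as an enantiomeric pair, giving 4 + 1 = 5 stereoisomers in total.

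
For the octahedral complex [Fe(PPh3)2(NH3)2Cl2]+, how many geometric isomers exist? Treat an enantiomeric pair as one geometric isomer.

5

The six octahedral sites form three mutually perpendicular trans pairs.
There are 5 geometric isomers: PPh3 trans, NH3 trans, Cl trans; PPh3 cis, NH3 cis, Cl trans; PPh3 trans, NH3 cis, Cl cis; PPh3 cis, NH3 cis, Cl cis (chiral); PPh3 cis, NH3 trans, Cl cis.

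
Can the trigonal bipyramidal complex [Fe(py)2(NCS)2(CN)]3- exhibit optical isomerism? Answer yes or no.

yes

A trigonal bipyramid has two axial and three equatorial sites, which are chemically inequivalent.
Systematic enumeration (placing each ligand type in turn and discarding arrangements equivalent by rotation or reflection) gives 5 geometric isomers.
One of these lacks any improper symmetry element and so occurs as an enantiomeric pair, giving 5 + 1 = 6 stereoisomers in total.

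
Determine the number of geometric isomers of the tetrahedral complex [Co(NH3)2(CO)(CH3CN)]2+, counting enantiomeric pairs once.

All four vertices of a tetrahedron are equivalent and mutually adjacent, so cis/trans isomerism cannot arise.
Only one geometric arrangement is possible.

1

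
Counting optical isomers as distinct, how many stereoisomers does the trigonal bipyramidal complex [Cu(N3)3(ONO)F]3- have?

In a trigonal bipyramid the two axial positions differ from the three equatorial ones.
There are 4 geometric isomers: ONO equatorial, F axial; ONO axial, F axial; ONO equatorial, F equatorial; ONO axial, F equatorial.
Each arrangement has an internal mirror plane or centre of symmetry, so none is chiral.

4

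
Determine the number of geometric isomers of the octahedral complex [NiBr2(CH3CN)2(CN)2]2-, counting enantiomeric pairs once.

5

An octahedron has six vertices in three trans pairs; every non-trans pair is cis.
There are 5 geometric isomers: Br trans, CH3CN trans, CN trans; Br trans, CH3CN cis, CN cis; Br cis, CH3CN cis, CN trans; Br cis, CH3CN cis, CN cis (chiral); Br cis, CH3CN trans, CN cis.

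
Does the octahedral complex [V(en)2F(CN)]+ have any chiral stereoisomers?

An octahedron has six vertices in three trans pairs; every non-trans pair is cis.
Each en is bidentate and must span two cis positions.
There are 2 geometric isomers: F and CN mutually trans; F and CN mutually cis (chiral).
One of these lacks any improper symmetry element and so occurs as an enantiomeric pair, giving 2 + 1 = 3 stereoisomers in total.

yes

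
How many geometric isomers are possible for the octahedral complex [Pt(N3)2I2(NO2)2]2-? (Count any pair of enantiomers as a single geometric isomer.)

5

The six octahedral sites form three mutually perpendicular trans pairs.
The distinct arrangements are (5 in all): N3 trans, I trans, NO2 trans; N3 cis, I trans, NO2 cis; N3 cis, I cis, NO2 trans; N3 cis, I cis, NO2 cis (chiral); N3 trans, I cis, NO2 cis.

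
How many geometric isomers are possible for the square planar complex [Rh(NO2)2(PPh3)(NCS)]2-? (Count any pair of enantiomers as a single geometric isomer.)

2

In a square planar complex each vertex has one trans partner and two cis neighbours.
Systematic placement gives 2 geometric isomers: NO2 cis; NO2 trans.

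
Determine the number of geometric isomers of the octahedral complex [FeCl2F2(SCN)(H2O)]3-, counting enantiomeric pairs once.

6

An octahedron has six vertices in three trans pairs; every non-trans pair is cis.
Working through the distinct placements yields 6 geometric isomers: Cl trans, F trans; Cl trans, F cis; Cl cis, F cis (3 arrangements, 2 chiral); Cl cis, F trans.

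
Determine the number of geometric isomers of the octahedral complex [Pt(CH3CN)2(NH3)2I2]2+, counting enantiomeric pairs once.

An octahedron has six vertices in three trans pairs; every non-trans pair is cis.
There are 5 geometric isomers: CH3CN trans, NH3 trans, I trans; CH3CN trans, NH3 cis, I cis; CH3CN cis, NH3 trans, I cis; CH3CN cis, NH3 cis, I cis (chiral); CH3CN cis, NH3 cis, I trans.

5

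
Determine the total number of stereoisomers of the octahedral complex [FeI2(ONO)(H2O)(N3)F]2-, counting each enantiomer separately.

15

In an octahedral complex each vertex has one trans partner and four cis neighbours.
Systematic enumeration (placing each ligand type in turn and discarding arrangements equivalent by rotation or reflection) gives 9 geometric isomers.
Of these, 6 lack any improper symmetry element and so occur as enantiomeric pairs, giving 9 + 6 = 15 stereoisomers in total.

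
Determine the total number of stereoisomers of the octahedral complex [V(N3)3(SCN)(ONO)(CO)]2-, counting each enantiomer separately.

5

The six octahedral sites form three mutually perpendicular trans pairs.
There are 4 geometric isomers: N3 mer (3 arrangements); N3 fac (chiral).
One of these lacks any improper symmetry element and so occurs as an enantiomeric pair, giving 4 + 1 = 5 stereoisomers in total.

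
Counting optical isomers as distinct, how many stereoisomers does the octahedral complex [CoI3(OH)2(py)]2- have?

3

In an octahedral complex each vertex has one trans partner and four cis neighbours.
Systematic placement gives 3 geometric isomers: I mer, OH cis; I mer, OH trans; I fac, OH cis.
Each arrangement has an internal mirror plane or centre of symmetry, so none is chiral.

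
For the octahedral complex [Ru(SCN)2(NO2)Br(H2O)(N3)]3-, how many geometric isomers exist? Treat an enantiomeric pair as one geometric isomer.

9

Exhaustive case analysis gives 9 geometric isomers.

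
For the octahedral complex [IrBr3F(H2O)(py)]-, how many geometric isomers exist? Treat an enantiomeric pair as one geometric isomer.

4

An octahedron has six vertices in three trans pairs; every non-trans pair is cis.
There are 4 geometric isomers: Br mer (3 arrangements); Br fac (chiral).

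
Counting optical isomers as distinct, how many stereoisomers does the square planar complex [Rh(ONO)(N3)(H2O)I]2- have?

A square has two trans pairs of vertices; adjacent vertices are cis.
Working through the distinct placements yields 3 geometric isomers: (H2O/N3 trans, I/ONO trans); (H2O/ONO trans, I/N3 trans); (H2O/I trans, N3/ONO trans).
Each arrangement has an internal mirror plane or centre of symmetry, so none is chiral.

3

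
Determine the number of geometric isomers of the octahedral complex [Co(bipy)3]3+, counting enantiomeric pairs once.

1

An octahedron has six vertices in three trans pairs; every non-trans pair is cis.
Each bipy is bidentate and must span two cis positions.
Only one geometric arrangement is possible; it has no improper symmetry element, so it exists as a pair of enantiomers (2 stereoisomers).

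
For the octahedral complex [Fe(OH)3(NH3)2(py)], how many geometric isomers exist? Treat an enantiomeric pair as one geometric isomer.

3

The distinct arrangements are (3 in all): OH mer, NH3 trans; OH fac, NH3 cis; OH mer, NH3 cis.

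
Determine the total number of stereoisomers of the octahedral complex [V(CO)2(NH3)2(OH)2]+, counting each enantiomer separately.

There are 5 geometric isomers: CO trans, NH3 trans, OH trans; CO trans, NH3 cis, OH cis; CO cis, NH3 cis, OH trans; CO cis, NH3 cis, OH cis (chiral); CO cis, NH3 trans, OH cis.
One of these lacks any improper symmetry element and so occurs as an enantiomeric pair, giving 5 + 1 = 6 stereoisomers in total.

6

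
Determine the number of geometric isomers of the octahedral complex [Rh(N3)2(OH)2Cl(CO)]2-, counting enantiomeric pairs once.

The six octahedral sites form three mutually perpendicular trans pairs.
Working through the distinct placements yields 6 geometric isomers: N3 trans, OH trans; N3 cis, OH cis (3 arrangements, 2 chiral); N3 cis, OH trans; N3 trans, OH cis.

6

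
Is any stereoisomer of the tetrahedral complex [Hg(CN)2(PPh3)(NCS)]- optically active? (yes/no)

All four vertices of a tetrahedron are equivalent and mutually adjacent, so cis/trans isomerism cannot arise.
Only one geometric arrangement is possible.

no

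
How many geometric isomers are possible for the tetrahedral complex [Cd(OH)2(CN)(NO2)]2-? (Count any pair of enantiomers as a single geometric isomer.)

1

Only one geometric arrangement is possible.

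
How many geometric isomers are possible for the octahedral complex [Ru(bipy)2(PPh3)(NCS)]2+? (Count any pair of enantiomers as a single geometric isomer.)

2

In an octahedral complex each vertex has one trans partner and four cis neighbours.
Each bipy is bidentate and must span two cis positions.
The distinct arrangements are (2 in all): PPh3 and NCS mutually trans; PPh3 and NCS mutually cis (chiral).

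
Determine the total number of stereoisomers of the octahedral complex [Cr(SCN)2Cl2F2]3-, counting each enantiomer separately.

6

An octahedron has six vertices in three trans pairs; every non-trans pair is cis.
There are 5 geometric isomers: SCN trans, Cl trans, F trans; SCN cis, Cl trans, F cis; SCN trans, Cl cis, F cis; SCN cis, Cl cis, F cis (chiral); SCN cis, Cl cis, F trans.
One of these lacks any improper symmetry element and so occurs as an enantiomeric pair, giving 5 + 1 = 6 stereoisomers in total.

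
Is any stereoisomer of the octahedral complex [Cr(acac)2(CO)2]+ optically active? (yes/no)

An octahedron has six vertices in three trans pairs; every non-trans pair is cis.
Each acac is bidentate and must span two cis positions.
The distinct arrangements are (2 in all): CO trans; CO cis (chiral).
One of these lacks any improper symmetry element and so occurs as an enantiomeric pair, giving 2 + 1 = 3 stereoisomers in total.

yes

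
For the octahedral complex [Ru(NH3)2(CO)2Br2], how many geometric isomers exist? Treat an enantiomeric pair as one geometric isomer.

In an octahedral complex each vertex has one trans partner and four cis neighbours.
There are 5 geometric isomers: NH3 trans, CO trans, Br trans; NH3 cis, CO cis, Br trans; NH3 trans, CO cis, Br cis; NH3 cis, CO cis, Br cis (chiral); NH3 cis, CO trans, Br cis.

5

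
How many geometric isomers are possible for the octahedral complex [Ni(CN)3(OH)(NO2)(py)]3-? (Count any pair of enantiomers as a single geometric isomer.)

4

An octahedron has six vertices in three trans pairs; every non-trans pair is cis.
The distinct arrangements are (4 in all): CN mer (3 arrangements); CN fac (chiral).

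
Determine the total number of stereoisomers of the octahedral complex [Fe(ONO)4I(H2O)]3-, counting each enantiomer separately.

2

An octahedron has six vertices in three trans pairs; every non-trans pair is cis.
Systematic placement gives 2 geometric isomers: I and H2O mutually trans; I and H2O mutually cis.
Each arrangement has an internal mirror plane or centre of symmetry, so none is chiral.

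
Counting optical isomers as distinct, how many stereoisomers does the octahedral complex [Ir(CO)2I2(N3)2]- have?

An octahedron has six vertices in three trans pairs; every non-trans pair is cis.
The distinct arrangements are (5 in all): CO trans, I trans, N3 trans; CO trans, I cis, N3 cis; CO cis, I cis, N3 trans; CO cis, I cis, N3 cis (chiral); CO cis, I trans, N3 cis.
One of these lacks any improper symmetry element and so occurs as an enantiomeric pair, giving 5 + 1 = 6 stereoisomers in total.

6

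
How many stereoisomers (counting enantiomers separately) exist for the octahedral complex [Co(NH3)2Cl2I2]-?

6

In an octahedral complex each vertex has one trans partner and four cis neighbours.
Systematic placement gives 5 geometric isomers: NH3 trans, Cl trans, I trans; NH3 cis, Cl trans, I cis; NH3 trans, Cl cis, I cis; NH3 cis, Cl cis, I cis (chiral); NH3 cis, Cl cis, I trans.
One of these lacks any improper symmetry element and so occurs as an enantiomeric pair, giving 5 + 1 = 6 stereoisomers in total.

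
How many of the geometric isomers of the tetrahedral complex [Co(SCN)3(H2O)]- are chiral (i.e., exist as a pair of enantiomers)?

Only one geometric arrangement is possible.

0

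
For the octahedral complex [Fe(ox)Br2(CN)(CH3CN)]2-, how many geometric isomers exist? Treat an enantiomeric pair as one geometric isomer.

In an octahedral complex each vertex has one trans partner and four cis neighbours.
Each ox is bidentate and must span two cis positions.
The distinct arrangements are (4 in all): Br trans; Br cis (3 arrangements, 2 chiral).

4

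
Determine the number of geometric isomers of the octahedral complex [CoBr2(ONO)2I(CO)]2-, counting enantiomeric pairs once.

In an octahedral complex each vertex has one trans partner and four cis neighbours.
Working through the distinct placements yields 6 geometric isomers: Br trans, ONO trans; Br trans, ONO cis; Br cis, ONO trans; Br cis, ONO cis (3 arrangements, 2 chiral).

6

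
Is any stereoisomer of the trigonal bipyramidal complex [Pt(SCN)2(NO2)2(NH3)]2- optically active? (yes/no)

A trigonal bipyramid has two axial and three equatorial sites, which are chemically inequivalent.
Exhaustive case analysis gives 5 geometric isomers.
One of these lacks any improper symmetry element and so occurs as an enantiomeric pair, giving 5 + 1 = 6 stereoisomers in total.

yes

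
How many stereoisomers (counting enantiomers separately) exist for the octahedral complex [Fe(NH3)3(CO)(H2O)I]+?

In an octahedral complex each vertex has one trans partner and four cis neighbours.
There are 4 geometric isomers: NH3 mer (3 arrangements); NH3 fac (chiral).
One of these lacks any improper symmetry element and so occurs as an enantiomeric pair, giving 4 + 1 = 5 stereoisomers in total.

5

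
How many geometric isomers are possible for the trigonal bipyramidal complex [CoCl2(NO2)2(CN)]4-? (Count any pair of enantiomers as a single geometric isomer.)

Exhaustive case analysis gives 5 geometric isomers.

5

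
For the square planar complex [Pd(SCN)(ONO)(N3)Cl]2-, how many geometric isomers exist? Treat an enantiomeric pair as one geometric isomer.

In a square planar complex each vertex has one trans partner and two cis neighbours.
Systematic placement gives 3 geometric isomers: (Cl/ONO trans, N3/SCN trans); (Cl/SCN trans, N3/ONO trans); (Cl/N3 trans, ONO/SCN trans).

3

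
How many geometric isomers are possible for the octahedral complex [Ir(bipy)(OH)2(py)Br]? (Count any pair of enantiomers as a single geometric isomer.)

In an octahedral complex each vertex has one trans partner and four cis neighbours.
Each bipy is bidentate and must span two cis positions.
Working through the distinct placements yields 4 geometric isomers: OH cis (3 arrangements, 2 chiral); OH trans.

4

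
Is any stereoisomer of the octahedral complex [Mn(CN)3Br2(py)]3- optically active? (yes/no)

no

Systematic placement gives 3 geometric isomers: CN mer, Br trans; CN fac, Br cis; CN mer, Br cis.
Each arrangement has an internal mirror plane or centre of symmetry, so none is chiral.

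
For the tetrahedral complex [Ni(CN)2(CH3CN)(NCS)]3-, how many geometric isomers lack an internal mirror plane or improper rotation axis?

Only one geometric arrangement is possible.

0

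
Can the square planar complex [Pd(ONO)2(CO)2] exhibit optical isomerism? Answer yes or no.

no

A square has two trans pairs of vertices; adjacent vertices are cis.
Working through the distinct placements yields 2 geometric isomers: ONO cis; ONO trans.
Each arrangement has an internal mirror plane or centre of symmetry, so none is chiral.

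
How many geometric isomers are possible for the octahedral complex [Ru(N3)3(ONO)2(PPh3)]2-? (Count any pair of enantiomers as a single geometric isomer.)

3

An octahedron has six vertices in three trans pairs; every non-trans pair is cis.
Systematic placement gives 3 geometric isomers: N3 mer, ONO cis; N3 mer, ONO trans; N3 fac, ONO cis.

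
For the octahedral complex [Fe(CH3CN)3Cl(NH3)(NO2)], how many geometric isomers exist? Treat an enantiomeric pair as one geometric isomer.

4

In an octahedral complex each vertex has one trans partner and four cis neighbours.
The distinct arrangements are (4 in all): CH3CN mer (3 arrangements); CH3CN fac (chiral).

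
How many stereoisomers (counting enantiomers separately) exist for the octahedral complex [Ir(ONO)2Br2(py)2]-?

6

In an octahedral complex each vertex has one trans partner and four cis neighbours.
There are 5 geometric isomers: ONO trans, Br trans, py trans; ONO cis, Br trans, py cis; ONO cis, Br cis, py trans; ONO cis, Br cis, py cis (chiral); ONO trans, Br cis, py cis.
One of these lacks any improper symmetry element and so occurs as an enantiomeric pair, giving 5 + 1 = 6 stereoisomers in total.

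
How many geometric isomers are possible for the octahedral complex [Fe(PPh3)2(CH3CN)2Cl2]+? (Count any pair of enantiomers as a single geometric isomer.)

5

An octahedron has six vertices in three trans pairs; every non-trans pair is cis.
Systematic placement gives 5 geometric isomers: PPh3 trans, CH3CN trans, Cl trans; PPh3 cis, CH3CN trans, Cl cis; PPh3 trans, CH3CN cis, Cl cis; PPh3 cis, CH3CN cis, Cl cis (chiral); PPh3 cis, CH3CN cis, Cl trans.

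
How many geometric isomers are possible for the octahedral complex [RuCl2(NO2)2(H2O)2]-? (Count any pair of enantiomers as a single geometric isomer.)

5

Working through the distinct placements yields 5 geometric isomers: Cl trans, NO2 trans, H2O trans; Cl trans, NO2 cis, H2O cis; Cl cis, NO2 trans, H2O cis; Cl cis, NO2 cis, H2O cis (chiral); Cl cis, NO2 cis, H2O trans.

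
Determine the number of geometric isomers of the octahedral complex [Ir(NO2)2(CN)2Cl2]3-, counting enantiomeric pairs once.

5

An octahedron has six vertices in three trans pairs; every non-trans pair is cis.
The distinct arrangements are (5 in all): NO2 trans, CN trans, Cl trans; NO2 cis, CN trans, Cl cis; NO2 trans, CN cis, Cl cis; NO2 cis, CN cis, Cl cis (chiral); NO2 cis, CN cis, Cl trans.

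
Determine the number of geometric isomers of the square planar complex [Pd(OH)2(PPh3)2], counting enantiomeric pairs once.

In a square planar complex each vertex has one trans partner and two cis neighbours.
Working through the distinct placements yields 2 geometric isomers: OH cis; OH trans.

2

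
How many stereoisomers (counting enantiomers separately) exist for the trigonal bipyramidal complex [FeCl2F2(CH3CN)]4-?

6

Systematic enumeration (placing each ligand type in turn and discarding arrangements equivalent by rotation or reflection) gives 5 geometric isomers.
One of these lacks any improper symmetry element and so occurs as an enantiomeric pair, giving 5 + 1 = 6 stereoisomers in total.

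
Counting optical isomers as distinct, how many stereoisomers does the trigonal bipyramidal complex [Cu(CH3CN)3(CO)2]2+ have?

A trigonal bipyramid has two axial and three equatorial sites, which are chemically inequivalent.
The distinct arrangements are (3 in all): CO both equatorial; CO one axial, one equatorial; CO both axial.
Each arrangement has an internal mirror plane or centre of symmetry, so none is chiral.

3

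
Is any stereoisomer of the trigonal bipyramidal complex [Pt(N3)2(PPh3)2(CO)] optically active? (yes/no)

yes

Exhaustive case analysis gives 5 geometric isomers.
One of these lacks any improper symmetry element and so occurs as an enantiomeric pair, giving 5 + 1 = 6 stereoisomers in total.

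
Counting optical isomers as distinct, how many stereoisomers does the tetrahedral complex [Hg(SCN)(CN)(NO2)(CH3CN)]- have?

2

All four vertices of a tetrahedron are equivalent and mutually adjacent, so cis/trans isomerism cannot arise.
Only one geometric arrangement is possible; it has no improper symmetry element, so it exists as a pair of enantiomers (2 stereoisomers).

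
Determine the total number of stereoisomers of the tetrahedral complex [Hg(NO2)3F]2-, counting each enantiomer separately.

In a tetrahedral complex all four positions are equivalent and every pair of ligands is adjacent — there is no cis/trans distinction.
Only one geometric arrangement is possible.

1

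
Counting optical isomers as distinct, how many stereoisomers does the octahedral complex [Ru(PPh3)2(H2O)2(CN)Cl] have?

8

Working through the distinct placements yields 6 geometric isomers: PPh3 trans, H2O trans; PPh3 cis, H2O cis (3 arrangements, 2 chiral); PPh3 trans, H2O cis; PPh3 cis, H2O trans.
Of these, 2 lack any improper symmetry element and so occur as enantiomeric pairs, giving 6 + 2 = 8 stereoisomers in total.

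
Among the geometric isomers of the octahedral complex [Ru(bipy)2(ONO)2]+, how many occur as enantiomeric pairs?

1

The six octahedral sites form three mutually perpendicular trans pairs.
Each bipy is bidentate and must span two cis positions.
Working through the distinct placements yields 2 geometric isomers: ONO trans; ONO cis (chiral).
One of these lacks any improper symmetry element and so occurs as an enantiomeric pair, giving 2 + 1 = 3 stereoisomers in total.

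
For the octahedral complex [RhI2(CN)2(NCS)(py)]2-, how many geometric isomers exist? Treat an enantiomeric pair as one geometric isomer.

6

In an octahedral complex each vertex has one trans partner and four cis neighbours.
Systematic placement gives 6 geometric isomers: I trans, CN trans; I cis, CN trans; I cis, CN cis (3 arrangements, 2 chiral); I trans, CN cis.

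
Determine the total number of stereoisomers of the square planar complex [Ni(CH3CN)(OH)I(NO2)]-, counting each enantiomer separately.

A square has two trans pairs of vertices; adjacent vertices are cis.
There are 3 geometric isomers: (CH3CN/NO2 trans, I/OH trans); (CH3CN/OH trans, I/NO2 trans); (CH3CN/I trans, NO2/OH trans).
Each arrangement has an internal mirror plane or centre of symmetry, so none is chiral.

3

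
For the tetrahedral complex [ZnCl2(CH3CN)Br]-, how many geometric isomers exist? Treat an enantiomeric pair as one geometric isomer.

1

In a tetrahedral complex all four positions are equivalent and every pair of ligands is adjacent — there is no cis/trans distinction.
Only one geometric arrangement is possible.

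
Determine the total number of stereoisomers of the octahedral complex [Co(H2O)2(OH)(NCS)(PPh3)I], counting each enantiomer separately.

15

The six octahedral sites form three mutually perpendicular trans pairs.
Placing the ligands in turn and identifying arrangements related by rotation or reflection leaves 9 distinct geometric isomers.
Of these, 6 lack any improper symmetry element and so occur as enantiomeric pairs, giving 9 + 6 = 15 stereoisomers in total.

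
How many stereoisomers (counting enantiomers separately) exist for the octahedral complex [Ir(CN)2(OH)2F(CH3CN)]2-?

8

Working through the distinct placements yields 6 geometric isomers: CN cis, OH trans; CN cis, OH cis (3 arrangements, 2 chiral); CN trans, OH trans; CN trans, OH cis.
Of these, 2 lack any improper symmetry element and so occur as enantiomeric pairs, giving 6 + 2 = 8 stereoisomers in total.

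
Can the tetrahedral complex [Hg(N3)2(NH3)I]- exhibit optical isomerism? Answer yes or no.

no

All four vertices of a tetrahedron are equivalent and mutually adjacent, so cis/trans isomerism cannot arise.
Only one geometric arrangement is possible.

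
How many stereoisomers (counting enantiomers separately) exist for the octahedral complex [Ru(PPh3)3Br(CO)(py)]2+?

In an octahedral complex each vertex has one trans partner and four cis neighbours.
Systematic placement gives 4 geometric isomers: PPh3 mer (3 arrangements); PPh3 fac (chiral).
One of these lacks any improper symmetry element and so occurs as an enantiomeric pair, giving 4 + 1 = 5 stereoisomers in total.

5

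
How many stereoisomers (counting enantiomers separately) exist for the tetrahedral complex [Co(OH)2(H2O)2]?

All four vertices of a tetrahedron are equivalent and mutually adjacent, so cis/trans isomerism cannot arise.
Only one geometric arrangement is possible.

1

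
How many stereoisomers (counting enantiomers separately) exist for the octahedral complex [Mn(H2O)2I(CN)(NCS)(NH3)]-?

Placing the ligands in turn and identifying arrangements related by rotation or reflection leaves 9 distinct geometric isomers.
Of these, 6 lack any improper symmetry element and so occur as enantiomeric pairs, giving 9 + 6 = 15 stereoisomers in total.

15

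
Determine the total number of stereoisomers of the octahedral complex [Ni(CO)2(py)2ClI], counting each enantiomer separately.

The six octahedral sites form three mutually perpendicular trans pairs.
The distinct arrangements are (6 in all): CO trans, py trans; CO trans, py cis; CO cis, py trans; CO cis, py cis (3 arrangements, 2 chiral).
Of these, 2 lack any improper symmetry element and so occur as enantiomeric pairs, giving 6 + 2 = 8 stereoisomers in total.

8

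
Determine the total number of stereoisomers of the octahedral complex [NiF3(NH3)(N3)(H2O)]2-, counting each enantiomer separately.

Working through the distinct placements yields 4 geometric isomers: F mer (3 arrangements); F fac (chiral).
One of these lacks any improper symmetry element and so occurs as an enantiomeric pair, giving 4 + 1 = 5 stereoisomers in total.

5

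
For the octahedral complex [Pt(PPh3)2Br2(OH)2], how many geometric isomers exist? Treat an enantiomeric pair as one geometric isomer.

5

An octahedron has six vertices in three trans pairs; every non-trans pair is cis.
Working through the distinct placements yields 5 geometric isomers: PPh3 trans, Br trans, OH trans; PPh3 cis, Br trans, OH cis; PPh3 trans, Br cis, OH cis; PPh3 cis, Br cis, OH cis (chiral); PPh3 cis, Br cis, OH trans.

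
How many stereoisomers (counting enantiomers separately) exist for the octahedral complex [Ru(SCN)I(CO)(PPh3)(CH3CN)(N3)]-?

In an octahedral complex each vertex has one trans partner and four cis neighbours.
Systematic enumeration (placing each ligand type in turn and discarding arrangements equivalent by rotation or reflection) gives 15 geometric isomers.
Of these, 15 lack any improper symmetry element and so occur as enantiomeric pairs, giving 15 + 15 = 30 stereoisomers in total.

30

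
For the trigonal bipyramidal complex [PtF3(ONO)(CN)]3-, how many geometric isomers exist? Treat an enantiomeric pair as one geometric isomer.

There are 4 geometric isomers: ONO equatorial, CN axial; ONO axial, CN axial; ONO equatorial, CN equatorial; ONO axial, CN equatorial.

4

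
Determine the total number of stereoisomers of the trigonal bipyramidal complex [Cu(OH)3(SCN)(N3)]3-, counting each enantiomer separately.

4

There are 4 geometric isomers: SCN equatorial, N3 axial; SCN axial, N3 axial; SCN equatorial, N3 equatorial; SCN axial, N3 equatorial.
Each arrangement has an internal mirror plane or centre of symmetry, so none is chiral.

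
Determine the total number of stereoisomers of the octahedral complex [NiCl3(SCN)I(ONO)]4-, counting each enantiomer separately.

5

In an octahedral complex each vertex has one trans partner and four cis neighbours.
The distinct arrangements are (4 in all): Cl mer (3 arrangements); Cl fac (chiral).
One of these lacks any improper symmetry element and so occurs as an enantiomeric pair, giving 4 + 1 = 5 stereoisomers in total.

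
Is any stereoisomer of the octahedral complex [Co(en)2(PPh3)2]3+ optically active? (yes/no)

The six octahedral sites form three mutually perpendicular trans pairs.
Each en is bidentate and must span two cis positions.
Working through the distinct placements yields 2 geometric isomers: PPh3 trans; PPh3 cis (chiral).
One of these lacks any improper symmetry element and so occurs as an enantiomeric pair, giving 2 + 1 = 3 stereoisomers in total.

yes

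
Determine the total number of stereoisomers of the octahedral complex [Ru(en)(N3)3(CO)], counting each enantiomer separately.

The six octahedral sites form three mutually perpendicular trans pairs.
Each en is bidentate and must span two cis positions.
Systematic placement gives 2 geometric isomers: N3 fac; N3 mer.
Each arrangement has an internal mirror plane or centre of symmetry, so none is chiral.

2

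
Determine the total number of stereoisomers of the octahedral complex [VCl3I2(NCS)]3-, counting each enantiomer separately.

The six octahedral sites form three mutually perpendicular trans pairs.
The distinct arrangements are (3 in all): Cl mer, I cis; Cl mer, I trans; Cl fac, I cis.
Each arrangement has an internal mirror plane or centre of symmetry, so none is chiral.

3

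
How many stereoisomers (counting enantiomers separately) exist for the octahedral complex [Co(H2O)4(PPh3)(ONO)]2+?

2

The six octahedral sites form three mutually perpendicular trans pairs.
Systematic placement gives 2 geometric isomers: PPh3 and ONO mutually trans; PPh3 and ONO mutually cis.
Each arrangement has an internal mirror plane or centre of symmetry, so none is chiral.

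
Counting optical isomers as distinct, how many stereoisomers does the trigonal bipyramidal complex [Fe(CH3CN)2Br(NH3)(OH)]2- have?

A trigonal bipyramid has two axial and three equatorial sites, which are chemically inequivalent.
Systematic enumeration (placing each ligand type in turn and discarding arrangements equivalent by rotation or reflection) gives 7 geometric isomers.
Of these, 3 lack any improper symmetry element and so occur as enantiomeric pairs, giving 7 + 3 = 10 stereoisomers in total.

10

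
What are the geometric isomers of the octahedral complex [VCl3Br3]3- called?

The six octahedral sites form three mutually perpendicular trans pairs.
There are 2 geometric isomers: Cl mer; Cl fac.

fac and mer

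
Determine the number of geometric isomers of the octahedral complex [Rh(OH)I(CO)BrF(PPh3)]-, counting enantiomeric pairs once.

15

Exhaustive case analysis gives 15 geometric isomers.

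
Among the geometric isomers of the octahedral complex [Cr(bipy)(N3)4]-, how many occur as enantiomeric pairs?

0

The six octahedral sites form three mutually perpendicular trans pairs.
Each bipy is bidentate and must span two cis positions.
Only one geometric arrangement is possible.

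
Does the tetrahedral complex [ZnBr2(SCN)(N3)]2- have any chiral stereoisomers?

All four vertices of a tetrahedron are equivalent and mutually adjacent, so cis/trans isomerism cannot arise.
Only one geometric arrangement is possible.

no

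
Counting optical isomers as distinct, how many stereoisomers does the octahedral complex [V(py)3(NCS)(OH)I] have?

5

An octahedron has six vertices in three trans pairs; every non-trans pair is cis.
Working through the distinct placements yields 4 geometric isomers: py mer (3 arrangements); py fac (chiral).
One of these lacks any improper symmetry element and so occurs as an enantiomeric pair, giving 4 + 1 = 5 stereoisomers in total.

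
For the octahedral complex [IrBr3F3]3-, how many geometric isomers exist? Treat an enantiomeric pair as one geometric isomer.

2

An octahedron has six vertices in three trans pairs; every non-trans pair is cis.
The distinct arrangements are (2 in all): Br mer; Br fac.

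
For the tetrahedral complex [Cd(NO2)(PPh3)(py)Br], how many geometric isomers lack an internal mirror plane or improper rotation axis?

All four vertices of a tetrahedron are equivalent and mutually adjacent, so cis/trans isomerism cannot arise.
Only one geometric arrangement is possible; it has no improper symmetry element, so it exists as a pair of enantiomers (2 stereoisomers).

1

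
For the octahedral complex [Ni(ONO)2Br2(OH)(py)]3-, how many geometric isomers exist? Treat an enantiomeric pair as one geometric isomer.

There are 6 geometric isomers: ONO cis, Br trans; ONO trans, Br trans; ONO cis, Br cis (3 arrangements, 2 chiral); ONO trans, Br cis.

6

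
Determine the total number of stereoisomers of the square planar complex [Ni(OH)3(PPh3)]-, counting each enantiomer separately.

1

A square has two trans pairs of vertices; adjacent vertices are cis.
Only one geometric arrangement is possible.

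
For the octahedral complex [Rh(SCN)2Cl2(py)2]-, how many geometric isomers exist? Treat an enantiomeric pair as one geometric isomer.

5

The distinct arrangements are (5 in all): SCN trans, Cl trans, py trans; SCN cis, Cl trans, py cis; SCN cis, Cl cis, py trans; SCN cis, Cl cis, py cis (chiral); SCN trans, Cl cis, py cis.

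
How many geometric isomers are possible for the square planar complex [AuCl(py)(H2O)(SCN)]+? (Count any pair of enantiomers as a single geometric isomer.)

3

In a square planar complex each vertex has one trans partner and two cis neighbours.
There are 3 geometric isomers: (Cl/SCN trans, H2O/py trans); (Cl/py trans, H2O/SCN trans); (Cl/H2O trans, SCN/py trans).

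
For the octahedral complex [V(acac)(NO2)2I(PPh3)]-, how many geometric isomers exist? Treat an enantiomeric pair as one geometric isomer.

An octahedron has six vertices in three trans pairs; every non-trans pair is cis.
Each acac is bidentate and must span two cis positions.
Systematic placement gives 4 geometric isomers: NO2 cis (3 arrangements, 2 chiral); NO2 trans.

4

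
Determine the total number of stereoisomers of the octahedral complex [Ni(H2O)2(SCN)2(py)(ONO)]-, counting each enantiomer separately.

The distinct arrangements are (6 in all): H2O trans, SCN cis; H2O trans, SCN trans; H2O cis, SCN cis (3 arrangements, 2 chiral); H2O cis, SCN trans.
Of these, 2 lack any improper symmetry element and so occur as enantiomeric pairs, giving 6 + 2 = 8 stereoisomers in total.

8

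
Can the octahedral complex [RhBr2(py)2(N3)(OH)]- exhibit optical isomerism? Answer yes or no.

yes

Working through the distinct placements yields 6 geometric isomers: Br trans, py trans; Br trans, py cis; Br cis, py trans; Br cis, py cis (3 arrangements, 2 chiral).
Of these, 2 lack any improper symmetry element and so occur as enantiomeric pairs, giving 6 + 2 = 8 stereoisomers in total.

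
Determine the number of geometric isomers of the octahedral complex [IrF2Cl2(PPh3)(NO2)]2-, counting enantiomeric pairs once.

6

An octahedron has six vertices in three trans pairs; every non-trans pair is cis.
Working through the distinct placements yields 6 geometric isomers: F trans, Cl trans; F cis, Cl trans; F cis, Cl cis (3 arrangements, 2 chiral); F trans, Cl cis.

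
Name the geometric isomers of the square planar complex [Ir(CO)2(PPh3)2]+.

In a square planar complex each vertex has one trans partner and two cis neighbours.
Systematic placement gives 2 geometric isomers: CO cis; CO trans.

cis and trans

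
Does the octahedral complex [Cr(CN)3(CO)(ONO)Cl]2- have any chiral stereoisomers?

yes

Systematic placement gives 4 geometric isomers: CN mer (3 arrangements); CN fac (chiral).
One of these lacks any improper symmetry element and so occurs as an enantiomeric pair, giving 4 + 1 = 5 stereoisomers in total.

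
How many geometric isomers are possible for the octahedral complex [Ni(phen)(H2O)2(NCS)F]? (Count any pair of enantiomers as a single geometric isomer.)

4

An octahedron has six vertices in three trans pairs; every non-trans pair is cis.
Each phen is bidentate and must span two cis positions.
Systematic placement gives 4 geometric isomers: H2O cis (3 arrangements, 2 chiral); H2O trans.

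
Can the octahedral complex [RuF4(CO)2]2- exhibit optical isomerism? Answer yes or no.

no

Systematic placement gives 2 geometric isomers: CO trans; CO cis.
Each arrangement has an internal mirror plane or centre of symmetry, so none is chiral.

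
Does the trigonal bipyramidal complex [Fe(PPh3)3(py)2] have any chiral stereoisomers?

A trigonal bipyramid has two axial and three equatorial sites, which are chemically inequivalent.
Systematic placement gives 3 geometric isomers: py both equatorial; py one axial, one equatorial; py both axial.
Each arrangement has an internal mirror plane or centre of symmetry, so none is chiral.

no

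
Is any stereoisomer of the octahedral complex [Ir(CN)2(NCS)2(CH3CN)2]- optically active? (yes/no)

In an octahedral complex each vertex has one trans partner and four cis neighbours.
Working through the distinct placements yields 5 geometric isomers: CN trans, NCS trans, CH3CN trans; CN cis, NCS cis, CH3CN trans; CN cis, NCS trans, CH3CN cis; CN cis, NCS cis, CH3CN cis (chiral); CN trans, NCS cis, CH3CN cis.
One of these lacks any improper symmetry element and so occurs as an enantiomeric pair, giving 5 + 1 = 6 stereoisomers in total.

yes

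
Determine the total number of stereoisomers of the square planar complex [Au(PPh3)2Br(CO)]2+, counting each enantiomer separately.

2

A square has two trans pairs of vertices; adjacent vertices are cis.
Working through the distinct placements yields 2 geometric isomers: PPh3 cis; PPh3 trans.
Each arrangement has an internal mirror plane or centre of symmetry, so none is chiral.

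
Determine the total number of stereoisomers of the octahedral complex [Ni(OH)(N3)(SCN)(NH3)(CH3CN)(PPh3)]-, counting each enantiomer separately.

30

In an octahedral complex each vertex has one trans partner and four cis neighbours.
Exhaustive case analysis gives 15 geometric isomers.
Of these, 15 lack any improper symmetry element and so occur as enantiomeric pairs, giving 15 + 15 = 30 stereoisomers in total.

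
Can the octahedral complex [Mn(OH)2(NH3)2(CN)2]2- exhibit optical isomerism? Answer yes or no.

In an octahedral complex each vertex has one trans partner and four cis neighbours.
Systematic placement gives 5 geometric isomers: OH trans, NH3 trans, CN trans; OH cis, NH3 cis, CN trans; OH trans, NH3 cis, CN cis; OH cis, NH3 cis, CN cis (chiral); OH cis, NH3 trans, CN cis.
One of these lacks any improper symmetry element and so occurs as an enantiomeric pair, giving 5 + 1 = 6 stereoisomers in total.

yes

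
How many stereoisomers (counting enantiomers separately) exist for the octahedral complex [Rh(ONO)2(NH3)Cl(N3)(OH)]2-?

The six octahedral sites form three mutually perpendicular trans pairs.
Exhaustive case analysis gives 9 geometric isomers.
Of these, 6 lack any improper symmetry element and so occur as enantiomeric pairs, giving 9 + 6 = 15 stereoisomers in total.

15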